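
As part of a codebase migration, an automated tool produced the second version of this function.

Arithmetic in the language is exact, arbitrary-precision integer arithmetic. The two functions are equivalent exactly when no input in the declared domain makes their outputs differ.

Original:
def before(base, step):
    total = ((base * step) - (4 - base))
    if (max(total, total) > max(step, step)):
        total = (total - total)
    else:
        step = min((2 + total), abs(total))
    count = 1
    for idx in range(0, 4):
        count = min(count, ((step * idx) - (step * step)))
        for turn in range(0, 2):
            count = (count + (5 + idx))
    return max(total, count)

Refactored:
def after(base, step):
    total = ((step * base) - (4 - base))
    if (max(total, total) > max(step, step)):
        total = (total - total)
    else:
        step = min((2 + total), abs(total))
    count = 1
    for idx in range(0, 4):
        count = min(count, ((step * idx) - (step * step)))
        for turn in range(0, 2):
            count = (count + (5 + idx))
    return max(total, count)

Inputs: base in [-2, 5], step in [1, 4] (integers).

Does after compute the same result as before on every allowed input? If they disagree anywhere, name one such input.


Side by side, the visible changes include: same computation, different form.
As a probe, take base=-1, step=2: before runs total becomes -7; next (max(total, total) > max(step, step)) evaluates to false; next step becomes -5; next count becomes 1; next at idx=0:; next count becomes -25; next at turn=0:; next count becomes -20; next at turn=1:; next count becomes -15; next at idx=1:; next count becomes -30; next at turn=0:; next count becomes -24; next at turn=1:; next count becomes -18; next at idx=2:; next count becomes -35; next at turn=0:; next count becomes -28; next at turn=1:; next count becomes -21; next at idx=3:; next count becomes -40; next at turn=0:; next count becomes -32; next at turn=1:; next count becomes -24; next final value -7; after runs total becomes -7; next (max(total, total) > max(step, step)) evaluates to false; next step becomes -5; next count becomes 1; next at idx=0:; next count becomes -25; next at turn=0:; next count becomes -20; next at turn=1:; next count becomes -15; next at idx=1:; next count becomes -30; next at turn=0:; next count becomes -24; next at turn=1:; next count becomes -18; next at idx=2:; next count becomes -35; next at turn=0:; next count becomes -28; next at turn=1:; next count becomes -21; next at idx=3:; next count becomes -40; next at turn=0:; next count becomes -32; next at turn=1:; next count becomes -24; next final value -7; both end at -7.
An exhaustive pass over the 32 declared inputs shows identical outputs.
verdict: equivalent


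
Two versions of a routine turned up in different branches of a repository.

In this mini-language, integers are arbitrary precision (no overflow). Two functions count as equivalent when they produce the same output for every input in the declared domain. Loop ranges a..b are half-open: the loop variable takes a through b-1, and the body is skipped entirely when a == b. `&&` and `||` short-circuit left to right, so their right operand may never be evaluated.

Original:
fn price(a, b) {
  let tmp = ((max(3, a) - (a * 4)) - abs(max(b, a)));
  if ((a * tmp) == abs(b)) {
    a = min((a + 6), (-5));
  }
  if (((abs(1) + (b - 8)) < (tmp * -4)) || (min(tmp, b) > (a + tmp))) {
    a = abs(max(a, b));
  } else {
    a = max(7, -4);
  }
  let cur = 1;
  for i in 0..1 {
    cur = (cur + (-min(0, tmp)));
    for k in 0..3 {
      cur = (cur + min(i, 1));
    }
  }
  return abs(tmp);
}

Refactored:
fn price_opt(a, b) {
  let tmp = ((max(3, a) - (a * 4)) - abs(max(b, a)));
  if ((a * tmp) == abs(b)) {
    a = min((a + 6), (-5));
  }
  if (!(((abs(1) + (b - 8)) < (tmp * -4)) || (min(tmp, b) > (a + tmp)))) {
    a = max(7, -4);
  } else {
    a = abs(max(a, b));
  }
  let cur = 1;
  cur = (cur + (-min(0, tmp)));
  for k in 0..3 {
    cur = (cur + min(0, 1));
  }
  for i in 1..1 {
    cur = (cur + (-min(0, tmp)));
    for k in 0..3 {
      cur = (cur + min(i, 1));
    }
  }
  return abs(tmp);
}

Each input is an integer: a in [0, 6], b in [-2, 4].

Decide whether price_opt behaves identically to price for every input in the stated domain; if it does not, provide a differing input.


Reading the diff, among the changes: constant usage differs, plus min/max/abs usage differs, plus statement counts differ, plus boolean connective usage differs, plus loop structure differs, plus arithmetic usage differs.
Tracing a=4, b=-2: price: tmp = -16; ((a * tmp) == abs(b)) -> false; (((abs(1) + (b - 8)) < (tmp * -4)) || (min(tmp, b) > (a + tmp))) -> true; a = 4; cur = 1; [i=0]; cur = 17; [k=0]; cur = 17; [k=1]; cur = 17; [k=2]; cur = 17; return 16 | price_opt: tmp = -16; ((a * tmp) == abs(b)) -> false; (!(((abs(1) + (b - 8)) < (tmp * -4)) || (min(tmp, b) > (a + tmp)))) -> false; a = 4; cur = 1; cur = 17; [k=0]; cur = 17; [k=1]; cur = 17; [k=2]; cur = 17; the i loop: no iterations; return 16 — matching result 16.
Across all 49 domain points the two functions coincide.
verdict: equivalent


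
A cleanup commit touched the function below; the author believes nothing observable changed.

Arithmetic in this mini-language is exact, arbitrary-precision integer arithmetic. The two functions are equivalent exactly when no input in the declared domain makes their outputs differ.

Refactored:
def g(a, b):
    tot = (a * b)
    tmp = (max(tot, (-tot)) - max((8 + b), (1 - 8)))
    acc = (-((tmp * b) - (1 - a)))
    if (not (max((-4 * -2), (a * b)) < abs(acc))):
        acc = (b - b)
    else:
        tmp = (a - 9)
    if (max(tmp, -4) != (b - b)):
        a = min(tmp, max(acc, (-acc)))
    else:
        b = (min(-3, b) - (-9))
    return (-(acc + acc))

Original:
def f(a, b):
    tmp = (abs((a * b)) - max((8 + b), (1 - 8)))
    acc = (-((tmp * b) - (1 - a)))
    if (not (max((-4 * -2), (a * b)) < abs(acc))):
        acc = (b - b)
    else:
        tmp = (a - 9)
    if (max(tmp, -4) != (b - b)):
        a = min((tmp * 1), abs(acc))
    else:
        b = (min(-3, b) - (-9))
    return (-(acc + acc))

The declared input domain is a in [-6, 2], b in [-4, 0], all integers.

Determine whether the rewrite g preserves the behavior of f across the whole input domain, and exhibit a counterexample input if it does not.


Equivalent — the differences include constant usage differs, and min/max/abs usage differs, and arithmetic usage differs, and statement counts differ, and local variable names differ, yet no declared input distinguishes the two.
Spot check at a=1, b=-3 — f: tmp=-2, then acc=-6, then (not (max((-4 * -2), (a * b)) < abs(acc))) is true, then acc=0, then (max(tmp, -4) != (b - b)) is true, then a=-2, then returns 0. g: tot=-3, then tmp=-2, then acc=-6, then (not (max((-4 * -2), (a * b)) < abs(acc))) is true, then acc=0, then (max(tmp, -4) != (b - b)) is true, then a=-2, then returns 0. Both give 0.
Every one of the 45 inputs gives matching results.
verdict: equivalent


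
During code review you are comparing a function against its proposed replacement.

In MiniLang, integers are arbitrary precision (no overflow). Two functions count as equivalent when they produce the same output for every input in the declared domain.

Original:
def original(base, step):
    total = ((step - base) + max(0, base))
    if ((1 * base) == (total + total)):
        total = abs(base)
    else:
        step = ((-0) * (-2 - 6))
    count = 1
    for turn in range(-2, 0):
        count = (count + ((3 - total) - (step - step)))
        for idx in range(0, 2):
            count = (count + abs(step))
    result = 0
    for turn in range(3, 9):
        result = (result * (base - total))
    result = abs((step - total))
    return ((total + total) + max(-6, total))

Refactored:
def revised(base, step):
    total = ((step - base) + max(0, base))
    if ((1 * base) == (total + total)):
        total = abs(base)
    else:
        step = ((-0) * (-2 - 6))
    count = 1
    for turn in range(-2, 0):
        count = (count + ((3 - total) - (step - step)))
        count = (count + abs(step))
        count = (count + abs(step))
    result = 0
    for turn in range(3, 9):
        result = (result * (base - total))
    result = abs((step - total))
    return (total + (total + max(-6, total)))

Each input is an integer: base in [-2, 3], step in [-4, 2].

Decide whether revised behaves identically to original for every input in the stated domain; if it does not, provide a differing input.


Behavior is preserved: although arithmetic usage differs, local variable names differ, min/max/abs usage differs, loop structure differs, the outputs never diverge.
One worked example (base=1, step=-1) — original: total=-1, then ((1 * base) == (total + total)) is false, then step=0, then count=1, then (turn=-2), then count=5, then (idx=0), then count=5, then (idx=1), then count=5, then (turn=-1), then count=9, then (idx=0), then count=9, then (idx=1), then count=9, then result=0, then (turn=3), then result=0, then (turn=4), then result=0, then (turn=5), then result=0, then (turn=6), then result=0, then (turn=7), then result=0, then (turn=8), then result=0, then result=1, then returns -3; revised: total=-1, then ((1 * base) == (total + total)) is false, then step=0, then count=1, then (turn=-2), then count=5, then count=5, then count=5, then (turn=-1), then count=9, then count=9, then count=9, then result=0, then (turn=3), then result=0, then (turn=4), then result=0, then (turn=5), then result=0, then (turn=6), then result=0, then (turn=7), then result=0, then (turn=8), then result=0, then result=1, then returns -3; agreement on -3.
Across all 42 domain points the two functions coincide.
verdict: equivalent


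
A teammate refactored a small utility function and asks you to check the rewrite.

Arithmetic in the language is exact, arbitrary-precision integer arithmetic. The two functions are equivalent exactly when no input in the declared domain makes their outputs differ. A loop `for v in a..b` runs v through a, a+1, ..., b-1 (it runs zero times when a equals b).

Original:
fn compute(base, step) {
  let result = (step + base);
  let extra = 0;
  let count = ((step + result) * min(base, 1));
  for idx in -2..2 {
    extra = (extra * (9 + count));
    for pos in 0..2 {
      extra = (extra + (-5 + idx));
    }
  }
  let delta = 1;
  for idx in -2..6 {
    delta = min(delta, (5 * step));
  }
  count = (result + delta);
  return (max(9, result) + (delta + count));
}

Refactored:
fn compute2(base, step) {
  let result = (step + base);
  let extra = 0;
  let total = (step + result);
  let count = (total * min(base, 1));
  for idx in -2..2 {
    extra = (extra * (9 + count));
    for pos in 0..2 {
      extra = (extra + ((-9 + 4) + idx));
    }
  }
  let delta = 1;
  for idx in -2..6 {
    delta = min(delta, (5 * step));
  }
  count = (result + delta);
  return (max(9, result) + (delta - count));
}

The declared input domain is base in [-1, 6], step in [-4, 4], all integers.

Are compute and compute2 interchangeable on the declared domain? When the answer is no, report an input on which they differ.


Not equivalent: base=-1, step=-4 separates them (-36 vs 14).
compute: result=-5, then extra=0, then count=9, then (idx=-2), then extra=0, then (pos=0), then extra=-7, then (pos=1), then extra=-14, then (idx=-1), then extra=-252, then (pos=0), then extra=-258, then (pos=1), then extra=-264, then (idx=0), then extra=-4752, then (pos=0), then extra=-4757, then (pos=1), then extra=-4762, then (idx=1), then extra=-85716, then (pos=0), then extra=-85720, then (pos=1), then extra=-85724, then delta=1, then (idx=-2), then delta=-20, then (idx=-1), then delta=-20, then (idx=0), then delta=-20, then (idx=1), then delta=-20, then (idx=2), then delta=-20, then (idx=3), then delta=-20, then (idx=4), then delta=-20, then (idx=5), then delta=-20, then count=-25, then returns -36
compute2: result=-5, then extra=0, then total=-9, then count=9, then (idx=-2), then extra=0, then (pos=0), then extra=-7, then (pos=1), then extra=-14, then (idx=-1), then extra=-252, then (pos=0), then extra=-258, then (pos=1), then extra=-264, then (idx=0), then extra=-4752, then (pos=0), then extra=-4757, then (pos=1), then extra=-4762, then (idx=1), then extra=-85716, then (pos=0), then extra=-85720, then (pos=1), then extra=-85724, then delta=1, then (idx=-2), then delta=-20, then (idx=-1), then delta=-20, then (idx=0), then delta=-20, then (idx=1), then delta=-20, then (idx=2), then delta=-20, then (idx=3), then delta=-20, then (idx=4), then delta=-20, then (idx=5), then delta=-20, then count=-25, then returns 14
verdict: not equivalent; witness: base=-1, step=-4


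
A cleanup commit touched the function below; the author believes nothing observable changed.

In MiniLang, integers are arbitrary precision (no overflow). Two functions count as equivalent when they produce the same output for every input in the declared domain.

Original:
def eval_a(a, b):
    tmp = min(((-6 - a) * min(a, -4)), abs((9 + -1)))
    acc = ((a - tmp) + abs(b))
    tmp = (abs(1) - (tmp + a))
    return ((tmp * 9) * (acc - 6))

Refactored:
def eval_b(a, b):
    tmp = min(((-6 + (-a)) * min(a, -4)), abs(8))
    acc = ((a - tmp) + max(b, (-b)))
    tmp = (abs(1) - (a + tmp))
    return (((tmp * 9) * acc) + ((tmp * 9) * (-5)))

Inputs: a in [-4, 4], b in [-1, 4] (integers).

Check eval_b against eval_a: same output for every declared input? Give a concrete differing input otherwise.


Input a=-4, b=-1: 459 from eval_a versus 432 from eval_b.
verdict: not equivalent; witness: a=-4, b=-1


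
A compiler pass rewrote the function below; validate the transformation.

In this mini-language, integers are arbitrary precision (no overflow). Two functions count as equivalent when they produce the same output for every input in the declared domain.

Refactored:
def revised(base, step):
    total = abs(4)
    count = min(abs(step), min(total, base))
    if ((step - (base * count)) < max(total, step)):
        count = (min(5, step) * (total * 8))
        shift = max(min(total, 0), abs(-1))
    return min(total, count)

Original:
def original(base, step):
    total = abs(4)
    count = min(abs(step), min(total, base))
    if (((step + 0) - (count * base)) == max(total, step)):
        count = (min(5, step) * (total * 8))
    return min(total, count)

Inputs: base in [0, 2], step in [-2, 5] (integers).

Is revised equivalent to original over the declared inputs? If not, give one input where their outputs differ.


Evaluate both at base=0, step=-2.
original: total := 4 | count := 0 | (((step + 0) - (count * base)) == max(total, step)): false | result 0
revised: total := 4 | count := 0 | ((step - (base * count)) < max(total, step)): true | count := -64 | shift := 1 | result -64
0 != -64, so the rewrite changes behavior.
verdict: not equivalent; witness: base=0, step=-2


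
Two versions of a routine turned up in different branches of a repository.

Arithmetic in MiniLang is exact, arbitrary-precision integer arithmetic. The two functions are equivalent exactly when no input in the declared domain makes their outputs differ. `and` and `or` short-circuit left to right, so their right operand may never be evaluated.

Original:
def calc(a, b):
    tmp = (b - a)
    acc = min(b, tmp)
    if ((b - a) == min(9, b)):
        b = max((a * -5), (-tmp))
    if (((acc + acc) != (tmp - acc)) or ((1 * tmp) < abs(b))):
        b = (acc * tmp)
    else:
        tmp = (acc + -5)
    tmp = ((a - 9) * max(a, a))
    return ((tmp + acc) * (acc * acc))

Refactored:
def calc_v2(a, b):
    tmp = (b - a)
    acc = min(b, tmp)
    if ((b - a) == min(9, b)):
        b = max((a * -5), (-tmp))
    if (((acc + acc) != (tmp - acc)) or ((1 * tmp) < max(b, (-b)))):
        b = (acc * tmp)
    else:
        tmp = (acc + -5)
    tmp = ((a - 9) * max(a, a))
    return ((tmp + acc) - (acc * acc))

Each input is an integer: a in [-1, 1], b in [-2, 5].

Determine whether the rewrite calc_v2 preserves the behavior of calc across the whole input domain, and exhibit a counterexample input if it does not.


On input a=-1, b=-2, calc returns 32 while calc_v2 returns 4.
verdict: not equivalent; witness: a=-1, b=-2


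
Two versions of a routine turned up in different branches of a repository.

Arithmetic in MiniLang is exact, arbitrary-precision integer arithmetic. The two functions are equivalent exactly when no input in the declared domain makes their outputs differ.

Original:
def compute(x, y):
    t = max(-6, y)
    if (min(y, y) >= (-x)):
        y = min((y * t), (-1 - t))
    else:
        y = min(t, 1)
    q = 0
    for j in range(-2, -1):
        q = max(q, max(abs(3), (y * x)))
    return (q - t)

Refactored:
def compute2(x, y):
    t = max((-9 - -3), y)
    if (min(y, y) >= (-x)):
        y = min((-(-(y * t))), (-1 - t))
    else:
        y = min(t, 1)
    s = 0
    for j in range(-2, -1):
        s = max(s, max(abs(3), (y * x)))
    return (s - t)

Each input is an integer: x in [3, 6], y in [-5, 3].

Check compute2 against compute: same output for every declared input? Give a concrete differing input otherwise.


This is a faithful refactor — local variable names differ, plus constant usage differs, plus arithmetic usage differs, but the computed results match everywhere.
Tracing x=4, y=-3: compute: t=-3, then (min(y, y) >= (-x)) is true, then y=2, then q=0, then (j=-2), then q=8, then returns 11 | compute2: t=-3, then (min(y, y) >= (-x)) is true, then y=2, then s=0, then (j=-2), then s=8, then returns 11 — matching result 11.
An exhaustive pass over the 36 declared inputs shows identical outputs.
verdict: equivalent


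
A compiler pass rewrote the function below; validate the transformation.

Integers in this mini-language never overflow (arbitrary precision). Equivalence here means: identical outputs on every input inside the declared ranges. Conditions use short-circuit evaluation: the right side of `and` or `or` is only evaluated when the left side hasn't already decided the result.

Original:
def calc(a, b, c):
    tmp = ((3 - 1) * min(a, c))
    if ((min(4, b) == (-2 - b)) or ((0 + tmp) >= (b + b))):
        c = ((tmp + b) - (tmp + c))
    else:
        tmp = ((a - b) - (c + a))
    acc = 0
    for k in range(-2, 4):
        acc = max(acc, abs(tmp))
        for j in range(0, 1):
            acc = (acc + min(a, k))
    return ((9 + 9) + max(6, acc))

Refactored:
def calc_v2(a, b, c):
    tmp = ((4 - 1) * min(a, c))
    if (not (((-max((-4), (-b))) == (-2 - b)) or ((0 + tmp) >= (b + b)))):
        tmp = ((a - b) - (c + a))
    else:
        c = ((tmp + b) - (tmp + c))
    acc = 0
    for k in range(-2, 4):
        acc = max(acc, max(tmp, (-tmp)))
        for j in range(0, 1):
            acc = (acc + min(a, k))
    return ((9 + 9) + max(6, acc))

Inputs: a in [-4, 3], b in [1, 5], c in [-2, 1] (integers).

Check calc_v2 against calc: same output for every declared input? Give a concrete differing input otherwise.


Consider the input a=2, b=1, c=1.
calc: tmp := 2 | ((min(4, b) == (-2 - b)) or ((0 + tmp) >= (b + b))): true | c := 0 | acc := 0 | iter k=-2: | acc := 2 | iter j=0: | acc := 0 | iter k=-1: | acc := 2 | iter j=0: | acc := 1 | iter k=0: | acc := 2 | iter j=0: | acc := 2 | iter k=1: | acc := 2 | iter j=0: | acc := 3 | iter k=2: | acc := 3 | iter j=0: | acc := 5 | iter k=3: | acc := 5 | iter j=0: | acc := 7 | result 25
calc_v2: tmp := 3 | (not (((-max((-4), (-b))) == (-2 - b)) or ((0 + tmp) >= (b + b)))): false | c := 0 | acc := 0 | iter k=-2: | acc := 3 | iter j=0: | acc := 1 | iter k=-1: | acc := 3 | iter j=0: | acc := 2 | iter k=0: | acc := 3 | iter j=0: | acc := 3 | iter k=1: | acc := 3 | iter j=0: | acc := 4 | iter k=2: | acc := 4 | iter j=0: | acc := 6 | iter k=3: | acc := 6 | iter j=0: | acc := 8 | result 26
25 != 26, so the rewrite changes behavior.
verdict: not equivalent; witness: a=2, b=1, c=1


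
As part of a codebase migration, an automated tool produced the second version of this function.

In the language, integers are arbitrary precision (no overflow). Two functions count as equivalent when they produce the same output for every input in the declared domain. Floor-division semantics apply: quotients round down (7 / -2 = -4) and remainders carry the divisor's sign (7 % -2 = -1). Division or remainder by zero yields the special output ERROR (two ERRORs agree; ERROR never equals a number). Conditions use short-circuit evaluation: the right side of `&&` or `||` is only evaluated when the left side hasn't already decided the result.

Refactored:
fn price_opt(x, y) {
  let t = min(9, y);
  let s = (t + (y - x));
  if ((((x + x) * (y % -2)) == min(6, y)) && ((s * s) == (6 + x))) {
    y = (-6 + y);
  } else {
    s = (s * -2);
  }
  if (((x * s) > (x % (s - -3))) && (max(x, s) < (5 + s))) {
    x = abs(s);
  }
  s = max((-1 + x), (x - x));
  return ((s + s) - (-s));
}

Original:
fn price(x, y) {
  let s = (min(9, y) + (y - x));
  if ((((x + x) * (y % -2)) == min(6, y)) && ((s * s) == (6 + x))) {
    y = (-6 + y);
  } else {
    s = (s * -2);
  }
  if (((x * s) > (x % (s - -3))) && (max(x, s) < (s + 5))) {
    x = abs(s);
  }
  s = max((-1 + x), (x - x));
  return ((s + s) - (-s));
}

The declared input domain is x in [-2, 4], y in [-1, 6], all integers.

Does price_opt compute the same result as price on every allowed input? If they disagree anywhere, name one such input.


Reading the diff, among the changes: statement counts differ; and local variable names differ.
One worked example (x=3, y=1) — price: s=-1, then ((((x + x) * (y % -2)) == min(6, y)) && ((s * s) == (6 + x))) is false, then s=2, then (((x * s) > (x % (s - -3))) && (max(x, s) < (s + 5))) is true, then x=2, then s=1, then returns 3; price_opt: t=1, then s=-1, then ((((x + x) * (y % -2)) == min(6, y)) && ((s * s) == (6 + x))) is false, then s=2, then (((x * s) > (x % (s - -3))) && (max(x, s) < (5 + s))) is true, then x=2, then s=1, then returns 3; agreement on 3.
Sweeping the whole domain (56 inputs) finds no disagreement.
verdict: equivalent


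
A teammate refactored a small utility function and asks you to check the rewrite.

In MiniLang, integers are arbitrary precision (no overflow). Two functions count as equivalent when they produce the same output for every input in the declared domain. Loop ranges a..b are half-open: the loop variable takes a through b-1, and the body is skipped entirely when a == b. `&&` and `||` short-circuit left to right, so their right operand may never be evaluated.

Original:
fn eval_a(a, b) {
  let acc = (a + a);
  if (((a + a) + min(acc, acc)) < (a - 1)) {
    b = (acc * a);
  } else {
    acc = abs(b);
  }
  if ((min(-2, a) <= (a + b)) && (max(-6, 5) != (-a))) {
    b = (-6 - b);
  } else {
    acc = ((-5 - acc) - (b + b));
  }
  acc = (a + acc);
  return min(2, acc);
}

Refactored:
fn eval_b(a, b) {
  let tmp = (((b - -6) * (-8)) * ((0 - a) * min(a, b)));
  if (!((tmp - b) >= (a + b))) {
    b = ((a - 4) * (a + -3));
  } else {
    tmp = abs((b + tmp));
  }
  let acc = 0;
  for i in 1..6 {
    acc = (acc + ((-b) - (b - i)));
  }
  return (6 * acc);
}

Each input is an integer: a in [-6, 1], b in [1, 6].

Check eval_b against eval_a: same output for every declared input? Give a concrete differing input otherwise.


Input a=-6, b=1: -18 from eval_a versus 30 from eval_b.
verdict: not equivalent; witness: a=-6, b=1


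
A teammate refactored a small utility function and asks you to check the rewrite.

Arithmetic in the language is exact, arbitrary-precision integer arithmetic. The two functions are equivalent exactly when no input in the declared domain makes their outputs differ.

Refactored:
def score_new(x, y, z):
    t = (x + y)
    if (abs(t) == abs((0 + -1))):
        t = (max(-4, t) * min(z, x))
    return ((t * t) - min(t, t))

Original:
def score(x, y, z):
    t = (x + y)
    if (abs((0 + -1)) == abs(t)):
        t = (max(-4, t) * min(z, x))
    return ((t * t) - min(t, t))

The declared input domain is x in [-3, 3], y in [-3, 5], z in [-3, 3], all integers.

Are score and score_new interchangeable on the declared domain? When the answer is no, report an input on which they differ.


Reading the diff, among the changes: same computation, different form.
As a probe, take x=-2, y=4, z=2: score runs t=2, then (abs((0 + -1)) == abs(t)) is false, then returns 2; score_new runs t=2, then (abs(t) == abs((0 + -1))) is false, then returns 2; both end at 2.
Across all 441 domain points the two functions coincide.
verdict: equivalent


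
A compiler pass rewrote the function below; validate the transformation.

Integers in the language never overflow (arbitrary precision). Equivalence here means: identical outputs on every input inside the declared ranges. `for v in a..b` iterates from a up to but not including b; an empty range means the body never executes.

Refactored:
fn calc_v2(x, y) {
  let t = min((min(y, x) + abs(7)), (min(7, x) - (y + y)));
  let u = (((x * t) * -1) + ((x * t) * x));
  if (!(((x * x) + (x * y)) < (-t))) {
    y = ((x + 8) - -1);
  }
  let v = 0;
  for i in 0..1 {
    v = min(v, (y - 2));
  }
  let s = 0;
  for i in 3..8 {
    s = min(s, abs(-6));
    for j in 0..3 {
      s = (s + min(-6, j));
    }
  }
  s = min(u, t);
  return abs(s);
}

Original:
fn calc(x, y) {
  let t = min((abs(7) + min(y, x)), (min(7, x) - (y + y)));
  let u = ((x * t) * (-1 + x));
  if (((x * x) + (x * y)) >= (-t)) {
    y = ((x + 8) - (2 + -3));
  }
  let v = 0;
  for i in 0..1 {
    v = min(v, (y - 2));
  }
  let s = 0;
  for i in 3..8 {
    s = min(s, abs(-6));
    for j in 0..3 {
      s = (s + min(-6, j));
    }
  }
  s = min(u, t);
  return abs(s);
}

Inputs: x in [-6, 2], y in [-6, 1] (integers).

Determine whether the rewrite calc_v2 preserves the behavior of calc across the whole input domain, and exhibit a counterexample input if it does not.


Side by side, the visible changes include: comparison usage differs, and arithmetic usage differs, and constant usage differs, and boolean connective usage differs.
Spot check at x=-1, y=-1 — calc: t=1, then u=2, then (((x * x) + (x * y)) >= (-t)) is true, then y=8, then v=0, then (i=0), then v=0, then s=0, then (i=3), then s=0, then (j=0), then s=-6, then (j=1), then s=-12, then (j=2), then s=-18, then (i=4), then s=-18, then (j=0), then s=-24, then (j=1), then s=-30, then (j=2), then s=-36, then (i=5), then s=-36, then (j=0), then s=-42, then (j=1), then s=-48, then (j=2), then s=-54, then (i=6), then s=-54, then (j=0), then s=-60, then (j=1), then s=-66, then (j=2), then s=-72, then (i=7), then s=-72, then (j=0), then s=-78, then (j=1), then s=-84, then (j=2), then s=-90, then s=1, then returns 1. calc_v2: t=1, then u=2, then (!(((x * x) + (x * y)) < (-t))) is true, then y=8, then v=0, then (i=0), then v=0, then s=0, then (i=3), then s=0, then (j=0), then s=-6, then (j=1), then s=-12, then (j=2), then s=-18, then (i=4), then s=-18, then (j=0), then s=-24, then (j=1), then s=-30, then (j=2), then s=-36, then (i=5), then s=-36, then (j=0), then s=-42, then (j=1), then s=-48, then (j=2), then s=-54, then (i=6), then s=-54, then (j=0), then s=-60, then (j=1), then s=-66, then (j=2), then s=-72, then (i=7), then s=-72, then (j=0), then s=-78, then (j=1), then s=-84, then (j=2), then s=-90, then s=1, then returns 1. Both give 1.
Sweeping the whole domain (72 inputs) finds no disagreement.
verdict: equivalent


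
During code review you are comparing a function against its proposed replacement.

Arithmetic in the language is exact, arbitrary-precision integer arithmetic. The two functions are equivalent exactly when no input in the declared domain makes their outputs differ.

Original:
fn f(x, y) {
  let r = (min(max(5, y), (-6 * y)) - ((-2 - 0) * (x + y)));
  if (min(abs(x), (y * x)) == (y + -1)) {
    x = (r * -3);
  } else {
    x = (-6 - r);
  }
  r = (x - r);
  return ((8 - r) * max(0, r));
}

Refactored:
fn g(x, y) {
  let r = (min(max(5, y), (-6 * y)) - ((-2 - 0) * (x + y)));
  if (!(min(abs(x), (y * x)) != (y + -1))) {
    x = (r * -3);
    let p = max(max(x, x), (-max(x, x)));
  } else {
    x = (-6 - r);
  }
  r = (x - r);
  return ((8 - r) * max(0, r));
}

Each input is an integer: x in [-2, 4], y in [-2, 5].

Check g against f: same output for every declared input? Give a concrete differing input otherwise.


Behavior is preserved: although comparison usage differs; and statement counts differ; and min/max/abs usage differs; and boolean connective usage differs; and local variable names differ, the outputs never diverge.
One worked example (x=0, y=-2) — f: r = 1; (min(abs(x), (y * x)) == (y + -1)) -> false; x = -7; r = -8; return 0; g: r = 1; (!(min(abs(x), (y * x)) != (y + -1))) -> false; x = -7; r = -8; return 0; agreement on 0.
Every one of the 56 inputs gives matching results.
verdict: equivalent


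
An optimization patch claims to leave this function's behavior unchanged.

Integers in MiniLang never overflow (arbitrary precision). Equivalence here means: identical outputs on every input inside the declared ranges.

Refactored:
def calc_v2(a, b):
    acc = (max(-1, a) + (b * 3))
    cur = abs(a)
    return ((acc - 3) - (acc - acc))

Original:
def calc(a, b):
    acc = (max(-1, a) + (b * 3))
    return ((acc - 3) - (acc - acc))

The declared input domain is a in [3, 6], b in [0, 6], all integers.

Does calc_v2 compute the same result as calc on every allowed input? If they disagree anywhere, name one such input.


Behavior is preserved: although local variable names differ, statement counts differ, min/max/abs usage differs, the outputs never diverge.
Tracing a=3, b=1: calc: acc := 6 | result 3 | calc_v2: acc := 6 | cur := 3 | result 3 — matching result 3.
Across all 28 domain points the two functions coincide.
verdict: equivalent


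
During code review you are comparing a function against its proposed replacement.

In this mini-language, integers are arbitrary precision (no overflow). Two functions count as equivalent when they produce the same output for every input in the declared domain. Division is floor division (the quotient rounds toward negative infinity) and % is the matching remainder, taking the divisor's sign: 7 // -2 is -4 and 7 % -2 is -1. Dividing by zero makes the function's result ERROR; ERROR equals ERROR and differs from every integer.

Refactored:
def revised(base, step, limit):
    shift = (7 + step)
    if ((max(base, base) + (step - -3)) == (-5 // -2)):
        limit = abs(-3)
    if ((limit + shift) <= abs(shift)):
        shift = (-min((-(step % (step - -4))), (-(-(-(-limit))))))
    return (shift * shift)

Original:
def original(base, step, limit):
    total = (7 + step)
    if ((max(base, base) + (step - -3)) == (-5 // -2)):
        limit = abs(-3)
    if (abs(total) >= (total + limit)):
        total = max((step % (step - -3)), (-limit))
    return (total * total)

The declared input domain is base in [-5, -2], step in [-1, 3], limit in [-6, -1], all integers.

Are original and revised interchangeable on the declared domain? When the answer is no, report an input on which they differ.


Input base=-5, step=-1, limit=-1: 1 from original versus 4 from revised.
verdict: not equivalent; witness: base=-5, step=-1, limit=-1


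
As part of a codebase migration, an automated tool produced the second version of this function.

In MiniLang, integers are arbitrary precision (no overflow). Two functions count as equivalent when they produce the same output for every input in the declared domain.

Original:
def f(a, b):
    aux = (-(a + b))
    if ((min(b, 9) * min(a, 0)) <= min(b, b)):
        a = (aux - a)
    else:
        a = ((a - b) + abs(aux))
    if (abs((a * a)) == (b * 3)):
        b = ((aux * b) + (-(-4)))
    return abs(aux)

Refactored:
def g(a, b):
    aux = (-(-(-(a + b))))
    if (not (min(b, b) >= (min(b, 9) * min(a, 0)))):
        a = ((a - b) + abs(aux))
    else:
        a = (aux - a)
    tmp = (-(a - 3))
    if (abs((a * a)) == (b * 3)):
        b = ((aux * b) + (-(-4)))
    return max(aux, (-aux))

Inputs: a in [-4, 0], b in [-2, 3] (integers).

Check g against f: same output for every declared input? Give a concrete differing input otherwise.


The two are interchangeable: min/max/abs usage differs; and local variable names differ; and boolean connective usage differs; and constant usage differs; and comparison usage differs; and statement counts differ; and arithmetic usage differs, and every declared input agrees.
Tracing a=-4, b=3: f: aux = 1; ((min(b, 9) * min(a, 0)) <= min(b, b)) -> true; a = 5; (abs((a * a)) == (b * 3)) -> false; return 1 | g: aux = 1; (not (min(b, b) >= (min(b, 9) * min(a, 0)))) -> false; a = 5; tmp = -2; (abs((a * a)) == (b * 3)) -> false; return 1 — matching result 1.
Checked all 30 inputs in the declared domain: the outputs agree on every one.
verdict: equivalent


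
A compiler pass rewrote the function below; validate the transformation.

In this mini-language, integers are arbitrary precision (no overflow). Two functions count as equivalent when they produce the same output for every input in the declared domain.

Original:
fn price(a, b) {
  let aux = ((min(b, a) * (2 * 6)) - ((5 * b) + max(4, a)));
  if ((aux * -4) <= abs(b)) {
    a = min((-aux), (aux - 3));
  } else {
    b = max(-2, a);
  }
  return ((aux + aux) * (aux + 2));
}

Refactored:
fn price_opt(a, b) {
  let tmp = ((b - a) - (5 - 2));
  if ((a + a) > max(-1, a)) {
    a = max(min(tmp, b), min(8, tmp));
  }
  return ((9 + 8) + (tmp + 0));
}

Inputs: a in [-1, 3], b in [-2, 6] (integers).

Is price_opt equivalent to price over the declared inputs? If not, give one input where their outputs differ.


On input a=-1, b=-2, price returns 576 while price_opt returns 13.
verdict: not equivalent; witness: a=-1, b=-2


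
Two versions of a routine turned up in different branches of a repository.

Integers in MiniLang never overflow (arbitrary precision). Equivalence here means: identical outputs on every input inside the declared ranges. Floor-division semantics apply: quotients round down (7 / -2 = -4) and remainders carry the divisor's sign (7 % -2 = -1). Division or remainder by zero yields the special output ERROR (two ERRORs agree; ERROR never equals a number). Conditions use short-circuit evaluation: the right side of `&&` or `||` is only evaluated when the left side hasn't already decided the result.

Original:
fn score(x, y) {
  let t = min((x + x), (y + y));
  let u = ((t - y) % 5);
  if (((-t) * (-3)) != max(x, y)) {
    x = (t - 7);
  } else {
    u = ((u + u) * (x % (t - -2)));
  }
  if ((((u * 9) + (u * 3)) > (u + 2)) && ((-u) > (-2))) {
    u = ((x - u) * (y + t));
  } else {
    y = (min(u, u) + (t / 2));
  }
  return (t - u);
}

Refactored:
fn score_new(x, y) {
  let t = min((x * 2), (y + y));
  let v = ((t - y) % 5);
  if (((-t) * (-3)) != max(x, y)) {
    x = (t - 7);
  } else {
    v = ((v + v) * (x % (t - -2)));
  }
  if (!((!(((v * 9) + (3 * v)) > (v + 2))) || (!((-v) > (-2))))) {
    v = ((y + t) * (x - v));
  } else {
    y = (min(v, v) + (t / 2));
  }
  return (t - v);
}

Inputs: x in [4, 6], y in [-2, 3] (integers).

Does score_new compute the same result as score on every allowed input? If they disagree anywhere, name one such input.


The two are interchangeable: arithmetic usage differs, local variable names differ, constant usage differs, boolean connective usage differs, and every declared input agrees.
As a probe, take x=6, y=3: score runs t becomes 6; next u becomes 3; next (((-t) * (-3)) != max(x, y)) evaluates to true; next x becomes -1; next ((((u * 9) + (u * 3)) > (u + 2)) && ((-u) > (-2))) evaluates to false; next y becomes 6; next final value 3; score_new runs t becomes 6; next v becomes 3; next (((-t) * (-3)) != max(x, y)) evaluates to true; next x becomes -1; next (!((!(((v * 9) + (3 * v)) > (v + 2))) || (!((-v) > (-2))))) evaluates to false; next y becomes 6; next final value 3; both end at 3.
Sweeping the whole domain (18 inputs) finds no disagreement.
verdict: equivalent


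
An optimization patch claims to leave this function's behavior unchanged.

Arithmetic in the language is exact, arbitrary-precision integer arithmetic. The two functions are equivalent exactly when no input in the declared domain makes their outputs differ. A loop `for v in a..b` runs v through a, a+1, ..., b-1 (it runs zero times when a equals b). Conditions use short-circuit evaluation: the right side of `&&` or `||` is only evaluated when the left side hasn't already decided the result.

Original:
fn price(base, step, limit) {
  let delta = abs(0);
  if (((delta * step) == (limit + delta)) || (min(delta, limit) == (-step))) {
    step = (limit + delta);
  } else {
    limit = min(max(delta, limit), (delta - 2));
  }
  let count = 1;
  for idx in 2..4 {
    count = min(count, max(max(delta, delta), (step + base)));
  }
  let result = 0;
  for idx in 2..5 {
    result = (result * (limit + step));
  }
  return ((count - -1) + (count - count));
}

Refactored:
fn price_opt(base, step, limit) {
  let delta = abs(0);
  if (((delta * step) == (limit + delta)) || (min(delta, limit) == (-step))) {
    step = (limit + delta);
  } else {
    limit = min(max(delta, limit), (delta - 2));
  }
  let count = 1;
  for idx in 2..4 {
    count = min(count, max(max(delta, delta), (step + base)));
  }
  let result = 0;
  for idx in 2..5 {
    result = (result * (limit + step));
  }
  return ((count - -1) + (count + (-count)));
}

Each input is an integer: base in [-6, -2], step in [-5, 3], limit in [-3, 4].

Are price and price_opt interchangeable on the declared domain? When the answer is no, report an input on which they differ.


Equivalent — the differences include arithmetic usage differs, yet no declared input distinguishes the two.
Spot check at base=-2, step=-1, limit=2 — price: delta := 0 | (((delta * step) == (limit + delta)) || (min(delta, limit) == (-step))): false | limit := -2 | count := 1 | iter idx=2: | count := 0 | iter idx=3: | count := 0 | result := 0 | iter idx=2: | result := 0 | iter idx=3: | result := 0 | iter idx=4: | result := 0 | result 1. price_opt: delta := 0 | (((delta * step) == (limit + delta)) || (min(delta, limit) == (-step))): false | limit := -2 | count := 1 | iter idx=2: | count := 0 | iter idx=3: | count := 0 | result := 0 | iter idx=2: | result := 0 | iter idx=3: | result := 0 | iter idx=4: | result := 0 | result 1. Both give 1.
Every one of the 360 inputs gives matching results.
verdict: equivalent


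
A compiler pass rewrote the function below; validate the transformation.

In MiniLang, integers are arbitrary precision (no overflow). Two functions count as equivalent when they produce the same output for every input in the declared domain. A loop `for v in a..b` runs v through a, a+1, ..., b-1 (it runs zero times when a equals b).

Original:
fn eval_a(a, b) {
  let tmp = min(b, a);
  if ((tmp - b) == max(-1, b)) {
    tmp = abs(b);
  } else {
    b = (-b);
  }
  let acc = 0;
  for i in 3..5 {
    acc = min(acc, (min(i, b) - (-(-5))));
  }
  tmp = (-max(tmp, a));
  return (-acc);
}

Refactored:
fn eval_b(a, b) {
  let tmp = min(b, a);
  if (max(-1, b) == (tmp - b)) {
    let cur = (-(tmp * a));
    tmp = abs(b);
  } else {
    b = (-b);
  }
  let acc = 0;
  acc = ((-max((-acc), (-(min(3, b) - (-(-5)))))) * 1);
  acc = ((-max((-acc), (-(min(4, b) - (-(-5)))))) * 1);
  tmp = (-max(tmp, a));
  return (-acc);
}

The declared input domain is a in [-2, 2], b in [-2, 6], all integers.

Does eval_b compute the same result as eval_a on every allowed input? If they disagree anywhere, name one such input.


Comparing the listings, the differences include: constant usage differs; also loop structure differs; also arithmetic usage differs; also min/max/abs usage differs; also statement counts differ; also local variable names differ.
Spot check at a=-2, b=3 — eval_a: tmp becomes -2; next ((tmp - b) == max(-1, b)) evaluates to false; next b becomes -3; next acc becomes 0; next at i=3:; next acc becomes -8; next at i=4:; next acc becomes -8; next tmp becomes 2; next final value 8. eval_b: tmp becomes -2; next (max(-1, b) == (tmp - b)) evaluates to false; next b becomes -3; next acc becomes 0; next acc becomes -8; next acc becomes -8; next tmp becomes 2; next final value 8. Both give 8.
Checked all 45 inputs in the declared domain: the outputs agree on every one.
verdict: equivalent


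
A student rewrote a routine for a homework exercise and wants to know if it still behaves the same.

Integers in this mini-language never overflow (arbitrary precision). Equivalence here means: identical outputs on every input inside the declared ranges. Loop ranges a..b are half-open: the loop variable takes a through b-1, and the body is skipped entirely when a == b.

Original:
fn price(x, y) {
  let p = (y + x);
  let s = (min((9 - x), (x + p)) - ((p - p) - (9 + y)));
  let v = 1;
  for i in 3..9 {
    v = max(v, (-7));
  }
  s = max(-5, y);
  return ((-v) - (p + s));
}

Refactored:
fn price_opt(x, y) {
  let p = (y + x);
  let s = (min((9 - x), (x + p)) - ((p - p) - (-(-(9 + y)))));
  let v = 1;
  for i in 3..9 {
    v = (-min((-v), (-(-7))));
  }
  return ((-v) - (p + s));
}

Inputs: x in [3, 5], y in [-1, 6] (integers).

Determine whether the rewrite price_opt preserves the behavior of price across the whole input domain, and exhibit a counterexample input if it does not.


There is a counterexample at x=3, y=-1: -2 on one side, -16 on the other.
price: p=2, then s=13, then v=1, then (i=3), then v=1, then (i=4), then v=1, then (i=5), then v=1, then (i=6), then v=1, then (i=7), then v=1, then (i=8), then v=1, then s=-1, then returns -2
price_opt: p=2, then s=13, then v=1, then (i=3), then v=1, then (i=4), then v=1, then (i=5), then v=1, then (i=6), then v=1, then (i=7), then v=1, then (i=8), then v=1, then returns -16
verdict: not equivalent; witness: x=3, y=-1
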